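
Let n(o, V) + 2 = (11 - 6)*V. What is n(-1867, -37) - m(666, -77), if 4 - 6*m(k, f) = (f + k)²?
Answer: 115265/2 ≈ 57633.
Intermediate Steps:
n(o, V) = -2 + 5*V (n(o, V) = -2 + (11 - 6)*V = -2 + 5*V)
m(k, f) = ⅔ - (f + k)²/6
n(-1867, -37) - m(666, -77) = (-2 + 5*(-37)) - (⅔ - (-77 + 666)²/6) = (-2 - 185) - (⅔ - ⅙*589²) = -187 - (⅔ - ⅙*346921) = -187 - (⅔ - 346921/6) = -187 - 1*(-115639/2) = -187 + 115639/2 = 115265/2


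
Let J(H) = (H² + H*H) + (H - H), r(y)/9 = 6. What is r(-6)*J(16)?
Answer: 27648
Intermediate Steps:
r(y) = 54 (r(y) = 9*6 = 54)
J(H) = 2*H² (J(H) = (H² + H²) + 0 = 2*H² + 0 = 2*H²)
r(-6)*J(16) = 54*(2*16²) = 54*(2*256) = 54*512 = 27648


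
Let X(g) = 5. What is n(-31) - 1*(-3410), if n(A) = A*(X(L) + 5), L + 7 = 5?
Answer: 3100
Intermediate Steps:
L = -2 (L = -7 + 5 = -2)
n(A) = 10*A (n(A) = A*(5 + 5) = A*10 = 10*A)
n(-31) - 1*(-3410) = 10*(-31) - 1*(-3410) = -310 + 3410 = 3100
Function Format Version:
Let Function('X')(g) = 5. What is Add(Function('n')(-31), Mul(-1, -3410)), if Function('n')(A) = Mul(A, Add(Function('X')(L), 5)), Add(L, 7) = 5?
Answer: 3100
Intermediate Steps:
L = -2 (L = Add(-7, 5) = -2)
Function('n')(A) = Mul(10, A) (Function('n')(A) = Mul(A, Add(5, 5)) = Mul(A, 10) = Mul(10, A))
Add(Function('n')(-31), Mul(-1, -3410)) = Add(Mul(10, -31), Mul(-1, -3410)) = Add(-310, 3410) = 3100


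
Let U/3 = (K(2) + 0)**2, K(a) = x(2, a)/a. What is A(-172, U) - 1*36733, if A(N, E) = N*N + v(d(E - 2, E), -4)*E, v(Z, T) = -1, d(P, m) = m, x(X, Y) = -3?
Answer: -28623/4 ≈ -7155.8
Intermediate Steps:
K(a) = -3/a
U = 27/4 (U = 3*(-3/2 + 0)**2 = 3*(-3/2)**2 = 3*(9/4) = 27/4 ≈ 6.7500)
A(N, E) = N**2 - E (A(N, E) = N*N - E = N**2 - E)
A(-172, U) - 1*36733 = ((-172)**2 - 1*27/4) - 1*36733 = (29584 - 27/4) - 36733 = 118309/4 - 36733 = -28623/4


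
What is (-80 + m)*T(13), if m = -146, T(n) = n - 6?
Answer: -1582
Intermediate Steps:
T(n) = -6 + n
(-80 + m)*T(13) = (-80 - 146)*(-6 + 13) = -226*7 = -1582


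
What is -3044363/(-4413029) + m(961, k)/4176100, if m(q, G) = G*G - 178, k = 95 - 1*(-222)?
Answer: 13156239676319/18429250406900 ≈ 0.71388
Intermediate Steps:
k = 317 (k = 95 + 222 = 317)
m(q, G) = -178 + G**2 (m(q, G) = G**2 - 178 = -178 + G**2)
-3044363/(-4413029) + m(961, k)/4176100 = -3044363/(-4413029) + (-178 + 317**2)/4176100 = -3044363*(-1/4413029) + (-178 + 100489)*(1/4176100) = 3044363/4413029 + 100311*(1/4176100) = 3044363/4413029 + 100311/4176100 = 13156239676319/18429250406900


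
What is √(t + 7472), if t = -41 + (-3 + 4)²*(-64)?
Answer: √7367 ≈ 85.831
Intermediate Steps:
t = -105 (t = -41 + 1²*(-64) = -41 + 1*(-64) = -41 - 64 = -105)
√(t + 7472) = √(-105 + 7472) = √7367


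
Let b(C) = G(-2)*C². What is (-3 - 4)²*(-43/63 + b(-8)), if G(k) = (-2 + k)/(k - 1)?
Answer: 37331/9 ≈ 4147.9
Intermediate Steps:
G(k) = (-2 + k)/(-1 + k)
b(C) = 4*C²/3 (b(C) = ((-2 - 2)/(-1 - 2))*C² = (-4/(-3))*C² = (-⅓*(-4))*C² = 4*C²/3)
(-3 - 4)²*(-43/63 + b(-8)) = (-3 - 4)²*(-43/63 + (4/3)*(-8)²) = (-7)²*(-43*1/63 + (4/3)*64) = 49*(-43/63 + 256/3) = 49*(5333/63) = 37331/9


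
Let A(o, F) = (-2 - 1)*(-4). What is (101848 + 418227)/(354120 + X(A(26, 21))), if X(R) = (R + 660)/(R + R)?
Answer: 7325/4988 ≈ 1.4685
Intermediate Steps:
A(o, F) = 12 (A(o, F) = -3*(-4) = 12)
X(R) = (660 + R)/(2*R) (X(R) = (660 + R)/((2*R)) = (660 + R)*(1/(2*R)) = (660 + R)/(2*R))
(101848 + 418227)/(354120 + X(A(26, 21))) = (101848 + 418227)/(354120 + (1/2)*(660 + 12)/12) = 520075/(354120 + (1/2)*(1/12)*672) = 520075/(354120 + 28) = 520075/354148 = 520075*(1/354148) = 7325/4988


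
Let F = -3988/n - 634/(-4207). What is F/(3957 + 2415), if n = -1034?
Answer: 242126/384978363 ≈ 0.00062893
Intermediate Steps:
F = 8716536/2175019 (F = -3988/(-1034) - 634/(-4207) = -3988*(-1/1034) - 634*(-1/4207) = 1994/517 + 634/4207 = 8716536/2175019 ≈ 4.0076)
F/(3957 + 2415) = 8716536/(2175019*(3957 + 2415)) = (8716536/2175019)/6372 = (8716536/2175019)*(1/6372) = 242126/384978363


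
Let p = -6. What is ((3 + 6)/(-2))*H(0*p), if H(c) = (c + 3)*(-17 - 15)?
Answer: 432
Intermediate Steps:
H(c) = -96 - 32*c (H(c) = (3 + c)*(-32) = -96 - 32*c)
((3 + 6)/(-2))*H(0*p) = ((3 + 6)/(-2))*(-96 - 0*(-6)) = (9*(-½))*(-96 - 32*0) = -9*(-96 + 0)/2 = -9/2*(-96) = 432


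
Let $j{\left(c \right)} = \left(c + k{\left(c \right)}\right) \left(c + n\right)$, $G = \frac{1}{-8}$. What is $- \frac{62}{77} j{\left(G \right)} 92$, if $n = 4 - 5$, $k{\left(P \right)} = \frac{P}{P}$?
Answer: $\frac{6417}{88} \approx 72.92$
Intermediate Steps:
$k{\left(P \right)} = 1$
$G = - \frac{1}{8} \approx -0.125$
$n = -1$
$j{\left(c \right)} = \left(1 + c\right) \left(-1 + c\right)$ ($j{\left(c \right)} = \left(c + 1\right) \left(c - 1\right) = \left(1 + c\right) \left(-1 + c\right)$)
$- \frac{62}{77} j{\left(G \right)} 92 = - \frac{62}{77} \left(-1 + \left(- \frac{1}{8}\right)^{2}\right) 92 = \left(-62\right) \frac{1}{77} \left(-1 + \frac{1}{64}\right) 92 = \left(- \frac{62}{77}\right) \left(- \frac{63}{64}\right) 92 = \frac{279}{352} \cdot 92 = \frac{6417}{88}$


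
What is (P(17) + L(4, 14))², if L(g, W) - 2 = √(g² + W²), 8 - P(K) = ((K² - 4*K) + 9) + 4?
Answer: 50388 - 896*√53 ≈ 43865.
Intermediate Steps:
P(K) = -5 - K² + 4*K (P(K) = 8 - (((K² - 4*K) + 9) + 4) = 8 - ((9 + K² - 4*K) + 4) = 8 - (13 + K² - 4*K) = 8 + (-13 - K² + 4*K) = -5 - K² + 4*K)
L(g, W) = 2 + √(W² + g²) (L(g, W) = 2 + √(g² + W²) = 2 + √(W² + g²))
(P(17) + L(4, 14))² = ((-5 - 1*17² + 4*17) + (2 + √(14² + 4²)))² = ((-5 - 1*289 + 68) + (2 + √(196 + 16)))² = ((-5 - 289 + 68) + (2 + √212))² = (-226 + (2 + 2*√53))² = (-224 + 2*√53)²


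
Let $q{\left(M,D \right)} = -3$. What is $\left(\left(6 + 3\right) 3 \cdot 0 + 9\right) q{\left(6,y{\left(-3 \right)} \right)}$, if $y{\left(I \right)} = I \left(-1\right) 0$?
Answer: $-27$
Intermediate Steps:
$y{\left(I \right)} = 0$ ($y{\left(I \right)} = - I 0 = 0$)
$\left(\left(6 + 3\right) 3 \cdot 0 + 9\right) q{\left(6,y{\left(-3 \right)} \right)} = \left(\left(6 + 3\right) 3 \cdot 0 + 9\right) \left(-3\right) = \left(9 \cdot 3 \cdot 0 + 9\right) \left(-3\right) = \left(27 \cdot 0 + 9\right) \left(-3\right) = \left(0 + 9\right) \left(-3\right) = 9 \left(-3\right) = -27$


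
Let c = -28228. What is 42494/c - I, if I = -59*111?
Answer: 92411339/14114 ≈ 6547.5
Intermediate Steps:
I = -6549
42494/c - I = 42494/(-28228) - 1*(-6549) = 42494*(-1/28228) + 6549 = -21247/14114 + 6549 = 92411339/14114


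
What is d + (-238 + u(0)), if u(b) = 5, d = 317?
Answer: 84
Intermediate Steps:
d + (-238 + u(0)) = 317 + (-238 + 5) = 317 - 233 = 84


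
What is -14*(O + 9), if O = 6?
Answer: -210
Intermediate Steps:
-14*(O + 9) = -14*(6 + 9) = -14*15 = -210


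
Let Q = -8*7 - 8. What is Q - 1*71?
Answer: -135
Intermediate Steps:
Q = -64 (Q = -56 - 8 = -64)
Q - 1*71 = -64 - 1*71 = -64 - 71 = -135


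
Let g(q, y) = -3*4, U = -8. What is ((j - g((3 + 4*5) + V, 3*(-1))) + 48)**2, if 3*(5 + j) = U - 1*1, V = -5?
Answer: 2704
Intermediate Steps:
j = -8 (j = -5 + (-8 - 1*1)/3 = -5 + (-8 - 1)/3 = -5 + (1/3)*(-9) = -5 - 3 = -8)
g(q, y) = -12
((j - g((3 + 4*5) + V, 3*(-1))) + 48)**2 = ((-8 - 1*(-12)) + 48)**2 = ((-8 + 12) + 48)**2 = (4 + 48)**2 = 52**2 = 2704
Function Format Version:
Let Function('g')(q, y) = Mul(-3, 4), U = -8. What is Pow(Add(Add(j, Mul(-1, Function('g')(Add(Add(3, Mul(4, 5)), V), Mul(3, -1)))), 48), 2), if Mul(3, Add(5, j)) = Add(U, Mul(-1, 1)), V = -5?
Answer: 2704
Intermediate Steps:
j = -8 (j = Add(-5, Mul(Rational(1, 3), Add(-8, Mul(-1, 1)))) = Add(-5, Mul(Rational(1, 3), Add(-8, -1))) = Add(-5, Mul(Rational(1, 3), -9)) = Add(-5, -3) = -8)
Function('g')(q, y) = -12
Pow(Add(Add(j, Mul(-1, Function('g')(Add(Add(3, Mul(4, 5)), V), Mul(3, -1)))), 48), 2) = Pow(Add(Add(-8, Mul(-1, -12)), 48), 2) = Pow(Add(Add(-8, 12), 48), 2) = Pow(Add(4, 48), 2) = Pow(52, 2) = 2704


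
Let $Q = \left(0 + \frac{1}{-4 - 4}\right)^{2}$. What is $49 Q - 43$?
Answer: $- \frac{2703}{64} \approx -42.234$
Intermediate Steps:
$Q = \frac{1}{64}$ ($Q = \left(0 + \frac{1}{-8}\right)^{2} = \left(0 - \frac{1}{8}\right)^{2} = \left(- \frac{1}{8}\right)^{2} = \frac{1}{64} \approx 0.015625$)
$49 Q - 43 = 49 \cdot \frac{1}{64} - 43 = \frac{49}{64} - 43 = - \frac{2703}{64}$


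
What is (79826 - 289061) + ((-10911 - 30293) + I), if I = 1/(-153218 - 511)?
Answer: -38499737032/153729 ≈ -2.5044e+5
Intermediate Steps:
I = -1/153729 (I = 1/(-153729) = -1/153729 ≈ -6.5050e-6)
(79826 - 289061) + ((-10911 - 30293) + I) = (79826 - 289061) + ((-10911 - 30293) - 1/153729) = -209235 + (-41204 - 1/153729) = -209235 - 6334249717/153729 = -38499737032/153729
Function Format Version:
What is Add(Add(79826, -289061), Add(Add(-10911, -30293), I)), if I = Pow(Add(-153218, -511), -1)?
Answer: Rational(-38499737032, 153729) ≈ -2.5044e+5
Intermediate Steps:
I = Rational(-1, 153729) (I = Pow(-153729, -1) = Rational(-1, 153729) ≈ -6.5050e-6)
Add(Add(79826, -289061), Add(Add(-10911, -30293), I)) = Add(Add(79826, -289061), Add(Add(-10911, -30293), Rational(-1, 153729))) = Add(-209235, Add(-41204, Rational(-1, 153729))) = Add(-209235, Rational(-6334249717, 153729)) = Rational(-38499737032, 153729)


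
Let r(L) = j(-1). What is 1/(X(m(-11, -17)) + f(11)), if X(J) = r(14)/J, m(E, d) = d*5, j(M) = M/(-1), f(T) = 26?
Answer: 85/2209 ≈ 0.038479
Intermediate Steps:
j(M) = -M (j(M) = M*(-1) = -M)
r(L) = 1 (r(L) = -1*(-1) = 1)
m(E, d) = 5*d
X(J) = 1/J
1/(X(m(-11, -17)) + f(11)) = 1/(1/(5*(-17)) + 26) = 1/(1/(-85) + 26) = 1/(-1/85 + 26) = 1/(2209/85) = 85/2209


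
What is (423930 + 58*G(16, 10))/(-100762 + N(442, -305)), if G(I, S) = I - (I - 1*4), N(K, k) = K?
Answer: -212081/50160 ≈ -4.2281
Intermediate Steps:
G(I, S) = 4 (G(I, S) = I - (I - 4) = I - (-4 + I) = I + (4 - I) = 4)
(423930 + 58*G(16, 10))/(-100762 + N(442, -305)) = (423930 + 58*4)/(-100762 + 442) = (423930 + 232)/(-100320) = 424162*(-1/100320) = -212081/50160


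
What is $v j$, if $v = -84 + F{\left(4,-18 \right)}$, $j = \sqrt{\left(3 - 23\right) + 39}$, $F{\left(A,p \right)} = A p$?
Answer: $- 156 \sqrt{19} \approx -679.99$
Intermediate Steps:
$j = \sqrt{19}$ ($j = \sqrt{\left(3 - 23\right) + 39} = \sqrt{-20 + 39} = \sqrt{19} \approx 4.3589$)
$v = -156$ ($v = -84 + 4 \left(-18\right) = -84 - 72 = -156$)
$v j = - 156 \sqrt{19}$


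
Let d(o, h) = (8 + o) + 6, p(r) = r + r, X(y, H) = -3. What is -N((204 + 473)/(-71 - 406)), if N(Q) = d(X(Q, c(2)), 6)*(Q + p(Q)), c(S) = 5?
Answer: 7447/159 ≈ 46.836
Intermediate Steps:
p(r) = 2*r
d(o, h) = 14 + o
N(Q) = 33*Q (N(Q) = (14 - 3)*(Q + 2*Q) = 11*(3*Q) = 33*Q)
-N((204 + 473)/(-71 - 406)) = -33*(204 + 473)/(-71 - 406) = -33*677/(-477) = -33*677*(-1/477) = -33*(-677)/477 = -1*(-7447/159) = 7447/159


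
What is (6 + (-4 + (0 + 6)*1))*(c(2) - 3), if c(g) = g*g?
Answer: 8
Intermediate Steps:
c(g) = g²
(6 + (-4 + (0 + 6)*1))*(c(2) - 3) = (6 + (-4 + (0 + 6)*1))*(2² - 3) = (6 + (-4 + 6*1))*(4 - 3) = (6 + (-4 + 6))*1 = (6 + 2)*1 = 8*1 = 8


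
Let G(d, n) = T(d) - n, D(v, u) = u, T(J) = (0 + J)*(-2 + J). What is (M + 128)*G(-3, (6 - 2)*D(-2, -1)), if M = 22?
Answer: 2850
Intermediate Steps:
T(J) = J*(-2 + J)
G(d, n) = -n + d*(-2 + d) (G(d, n) = d*(-2 + d) - n = -n + d*(-2 + d))
(M + 128)*G(-3, (6 - 2)*D(-2, -1)) = (22 + 128)*(-(6 - 2)*(-1) - 3*(-2 - 3)) = 150*(-4*(-1) - 3*(-5)) = 150*(-1*(-4) + 15) = 150*(4 + 15) = 150*19 = 2850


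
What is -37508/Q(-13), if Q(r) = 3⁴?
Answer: -37508/81 ≈ -463.06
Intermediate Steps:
Q(r) = 81
-37508/Q(-13) = -37508/81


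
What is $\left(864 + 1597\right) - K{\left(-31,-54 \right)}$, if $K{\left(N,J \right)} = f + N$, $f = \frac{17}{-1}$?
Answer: $2509$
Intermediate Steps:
$f = -17$ ($f = 17 \left(-1\right) = -17$)
$K{\left(N,J \right)} = -17 + N$
$\left(864 + 1597\right) - K{\left(-31,-54 \right)} = \left(864 + 1597\right) - \left(-17 - 31\right) = 2461 - -48 = 2461 + 48 = 2509$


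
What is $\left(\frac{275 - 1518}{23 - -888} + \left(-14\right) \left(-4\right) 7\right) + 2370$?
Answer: $\frac{2514939}{911} \approx 2760.6$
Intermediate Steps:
$\left(\frac{275 - 1518}{23 - -888} + \left(-14\right) \left(-4\right) 7\right) + 2370 = \left(- \frac{1243}{23 + 888} + 56 \cdot 7\right) + 2370 = \left(- \frac{1243}{911} + 392\right) + 2370 = \frac{355869}{911} + 2370 = \frac{2514939}{911}$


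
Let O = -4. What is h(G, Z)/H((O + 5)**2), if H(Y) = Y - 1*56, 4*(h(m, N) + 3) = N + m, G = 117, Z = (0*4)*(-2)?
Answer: -21/44 ≈ -0.47727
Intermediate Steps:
Z = 0 (Z = 0*(-2) = 0)
h(m, N) = -3 + N/4 + m/4 (h(m, N) = -3 + (N + m)/4 = -3 + (N/4 + m/4) = -3 + N/4 + m/4)
H(Y) = -56 + Y (H(Y) = Y - 56 = -56 + Y)
h(G, Z)/H((O + 5)**2) = (-3 + (1/4)*0 + (1/4)*117)/(-56 + (-4 + 5)**2) = (-3 + 0 + 117/4)/(-56 + 1**2) = 105/(4*(-56 + 1)) = (105/4)/(-55) = (105/4)*(-1/55) = -21/44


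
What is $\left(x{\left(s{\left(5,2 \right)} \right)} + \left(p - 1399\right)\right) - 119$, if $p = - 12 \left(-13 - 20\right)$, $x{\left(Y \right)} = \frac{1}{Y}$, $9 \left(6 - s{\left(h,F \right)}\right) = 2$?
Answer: $- \frac{58335}{52} \approx -1121.8$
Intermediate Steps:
$s{\left(h,F \right)} = \frac{52}{9}$ ($s{\left(h,F \right)} = 6 - \frac{2}{9} = \frac{52}{9}$)
$p = 396$ ($p = \left(-12\right) \left(-33\right) = 396$)
$\left(x{\left(s{\left(5,2 \right)} \right)} + \left(p - 1399\right)\right) - 119 = \left(\frac{1}{\frac{52}{9}} + \left(396 - 1399\right)\right) - 119 = \left(\frac{9}{52} - 1003\right) - 119 = - \frac{52147}{52} - 119 = - \frac{58335}{52}$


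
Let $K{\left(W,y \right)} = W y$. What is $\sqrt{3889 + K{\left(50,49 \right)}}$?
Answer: $\sqrt{6339} \approx 79.618$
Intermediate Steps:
$\sqrt{3889 + K{\left(50,49 \right)}} = \sqrt{3889 + 50 \cdot 49} = \sqrt{3889 + 2450} = \sqrt{6339}$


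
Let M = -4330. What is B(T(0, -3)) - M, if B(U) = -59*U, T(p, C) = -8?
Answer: 4802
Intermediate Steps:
B(T(0, -3)) - M = -59*(-8) - 1*(-4330) = 472 + 4330 = 4802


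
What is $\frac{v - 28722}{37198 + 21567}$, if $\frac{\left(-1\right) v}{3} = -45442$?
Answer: $\frac{15372}{8395} \approx 1.8311$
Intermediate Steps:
$v = 136326$ ($v = \left(-3\right) \left(-45442\right) = 136326$)
$\frac{v - 28722}{37198 + 21567} = \frac{136326 - 28722}{37198 + 21567} = \frac{107604}{58765} = 107604 \cdot \frac{1}{58765} = \frac{15372}{8395}$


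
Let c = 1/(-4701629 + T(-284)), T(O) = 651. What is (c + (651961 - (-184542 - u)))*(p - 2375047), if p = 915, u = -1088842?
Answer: 1408145275759318838/2350489 ≈ 5.9909e+11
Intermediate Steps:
c = -1/4700978 (c = 1/(-4701629 + 651) = 1/(-4700978) = -1/4700978 ≈ -2.1272e-7)
(c + (651961 - (-184542 - u)))*(p - 2375047) = (-1/4700978 + (651961 - (-184542 - 1*(-1088842))))*(915 - 2375047) = (-1/4700978 + (651961 - (-184542 + 1088842)))*(-2374132) = (-1/4700978 + (651961 - 1*904300))*(-2374132) = (-1/4700978 + (651961 - 904300))*(-2374132) = (-1/4700978 - 252339)*(-2374132) = -1186240087543/4700978*(-2374132) = 1408145275759318838/2350489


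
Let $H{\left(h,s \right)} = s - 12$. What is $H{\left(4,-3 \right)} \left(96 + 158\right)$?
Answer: $-3810$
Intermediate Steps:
$H{\left(h,s \right)} = -12 + s$ ($H{\left(h,s \right)} = s - 12 = -12 + s$)
$H{\left(4,-3 \right)} \left(96 + 158\right) = \left(-12 - 3\right) \left(96 + 158\right) = \left(-15\right) 254 = -3810$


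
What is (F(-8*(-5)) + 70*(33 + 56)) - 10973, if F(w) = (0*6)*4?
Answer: -4743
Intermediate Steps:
F(w) = 0 (F(w) = 0*4 = 0)
(F(-8*(-5)) + 70*(33 + 56)) - 10973 = (0 + 70*(33 + 56)) - 10973 = (0 + 70*89) - 10973 = (0 + 6230) - 10973 = 6230 - 10973 = -4743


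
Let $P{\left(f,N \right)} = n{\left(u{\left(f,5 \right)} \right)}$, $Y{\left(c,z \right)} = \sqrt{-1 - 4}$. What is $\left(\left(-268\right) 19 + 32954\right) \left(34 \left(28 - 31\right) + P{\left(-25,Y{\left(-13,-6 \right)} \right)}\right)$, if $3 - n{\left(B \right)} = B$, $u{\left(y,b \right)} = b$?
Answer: $-2897648$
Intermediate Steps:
$Y{\left(c,z \right)} = i \sqrt{5}$ ($Y{\left(c,z \right)} = \sqrt{-5} = i \sqrt{5}$)
$n{\left(B \right)} = 3 - B$
$P{\left(f,N \right)} = -2$ ($P{\left(f,N \right)} = 3 - 5 = -2$)
$\left(\left(-268\right) 19 + 32954\right) \left(34 \left(28 - 31\right) + P{\left(-25,Y{\left(-13,-6 \right)} \right)}\right) = \left(\left(-268\right) 19 + 32954\right) \left(34 \left(28 - 31\right) - 2\right) = \left(-5092 + 32954\right) \left(34 \left(-3\right) - 2\right) = 27862 \left(-102 - 2\right) = 27862 \left(-104\right) = -2897648$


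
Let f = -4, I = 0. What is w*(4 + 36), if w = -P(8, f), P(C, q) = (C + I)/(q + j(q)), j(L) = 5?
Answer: -320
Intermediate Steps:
P(C, q) = C/(5 + q) (P(C, q) = (C + 0)/(q + 5) = C/(5 + q))
w = -8 (w = -8/(5 - 4) = -8/1 = -8 ≈ -8.0000)
w*(4 + 36) = -8*(4 + 36) = -8*40 = -320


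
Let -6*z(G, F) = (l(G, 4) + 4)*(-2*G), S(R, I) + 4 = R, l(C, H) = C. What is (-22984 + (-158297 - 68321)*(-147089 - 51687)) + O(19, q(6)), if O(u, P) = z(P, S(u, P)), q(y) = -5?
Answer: 135138589757/3 ≈ 4.5046e+10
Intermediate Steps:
S(R, I) = -4 + R
z(G, F) = G*(4 + G)/3 (z(G, F) = -(G + 4)*(-2*G)/6 = -(4 + G)*(-2*G)/6 = -(-1)*G*(4 + G)/3 = G*(4 + G)/3)
O(u, P) = P*(4 + P)/3
(-22984 + (-158297 - 68321)*(-147089 - 51687)) + O(19, q(6)) = (-22984 + (-158297 - 68321)*(-147089 - 51687)) + (1/3)*(-5)*(4 - 5) = (-22984 - 226618*(-198776)) + (1/3)*(-5)*(-1) = (-22984 + 45046219568) + 5/3 = 45046196584 + 5/3 = 135138589757/3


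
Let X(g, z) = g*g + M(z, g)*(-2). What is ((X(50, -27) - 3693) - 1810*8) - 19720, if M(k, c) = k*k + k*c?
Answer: -34151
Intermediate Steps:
M(k, c) = k**2 + c*k
X(g, z) = g**2 - 2*z*(g + z) (X(g, z) = g*g + (z*(g + z))*(-2) = g**2 - 2*z*(g + z))
((X(50, -27) - 3693) - 1810*8) - 19720 = (((50**2 - 2*(-27)*(50 - 27)) - 3693) - 1810*8) - 19720 = (((2500 - 2*(-27)*23) - 3693) - 14480) - 19720 = (((2500 + 1242) - 3693) - 14480) - 19720 = ((3742 - 3693) - 14480) - 19720 = (49 - 14480) - 19720 = -14431 - 19720 = -34151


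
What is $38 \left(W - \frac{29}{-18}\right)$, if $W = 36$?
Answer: $\frac{12863}{9} \approx 1429.2$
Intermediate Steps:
$38 \left(W - \frac{29}{-18}\right) = 38 \left(36 - \frac{29}{-18}\right) = 38 \left(36 - - \frac{29}{18}\right) = 38 \left(36 + \frac{29}{18}\right) = 38 \cdot \frac{677}{18} = \frac{12863}{9}$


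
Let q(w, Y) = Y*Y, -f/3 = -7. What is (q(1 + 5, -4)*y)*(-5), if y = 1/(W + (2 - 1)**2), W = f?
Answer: -40/11 ≈ -3.6364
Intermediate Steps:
f = 21 (f = -3*(-7) = 21)
q(w, Y) = Y**2
W = 21
y = 1/22 (y = 1/(21 + (2 - 1)**2) = 1/(21 + 1**2) = 1/(21 + 1) = 1/22 ≈ 0.045455)
(q(1 + 5, -4)*y)*(-5) = ((-4)**2*(1/22))*(-5) = (16*(1/22))*(-5) = (8/11)*(-5) = -40/11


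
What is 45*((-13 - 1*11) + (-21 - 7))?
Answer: -2340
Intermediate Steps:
45*((-13 - 1*11) + (-21 - 7)) = 45*((-13 - 11) - 28) = 45*(-24 - 28) = 45*(-52) = -2340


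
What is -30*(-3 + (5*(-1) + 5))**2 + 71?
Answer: -199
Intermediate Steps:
-30*(-3 + (5*(-1) + 5))**2 + 71 = -30*(-3 + (-5 + 5))**2 + 71 = -30*(-3 + 0)**2 + 71 = -30*(-3)**2 + 71 = -30*9 + 71 = -270 + 71 = -199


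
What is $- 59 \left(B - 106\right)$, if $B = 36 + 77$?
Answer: $-413$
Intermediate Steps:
$B = 113$
$- 59 \left(B - 106\right) = - 59 \left(113 - 106\right) = \left(-59\right) 7 = -413$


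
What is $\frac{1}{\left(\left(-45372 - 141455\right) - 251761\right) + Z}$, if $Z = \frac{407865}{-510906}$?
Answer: $- \frac{170302}{74692549531} \approx -2.28 \cdot 10^{-6}$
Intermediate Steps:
$Z = - \frac{135955}{170302}$ ($Z = 407865 \left(- \frac{1}{510906}\right) = - \frac{135955}{170302} \approx -0.79832$)
$\frac{1}{\left(\left(-45372 - 141455\right) - 251761\right) + Z} = \frac{1}{\left(\left(-45372 - 141455\right) - 251761\right) - \frac{135955}{170302}} = \frac{1}{\left(-186827 - 251761\right) - \frac{135955}{170302}} = \frac{1}{-438588 - \frac{135955}{170302}} = \frac{1}{- \frac{74692549531}{170302}} = - \frac{170302}{74692549531}$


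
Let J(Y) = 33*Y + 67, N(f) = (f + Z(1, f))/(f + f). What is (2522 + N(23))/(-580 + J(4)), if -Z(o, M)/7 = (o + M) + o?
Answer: -19310/2921 ≈ -6.6107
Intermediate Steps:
Z(o, M) = -14*o - 7*M (Z(o, M) = -7*((o + M) + o) = -7*((M + o) + o) = -7*(M + 2*o) = -14*o - 7*M)
N(f) = (-14 - 6*f)/(2*f) (N(f) = (f + (-14*1 - 7*f))/(f + f) = (f + (-14 - 7*f))/((2*f)) = (-14 - 6*f)*(1/(2*f)) = (-14 - 6*f)/(2*f))
J(Y) = 67 + 33*Y
(2522 + N(23))/(-580 + J(4)) = (2522 + (-3 - 7/23))/(-580 + (67 + 33*4)) = (2522 + (-3 - 7*1/23))/(-580 + (67 + 132)) = (2522 + (-3 - 7/23))/(-580 + 199) = (2522 - 76/23)/(-381) = (57930/23)*(-1/381) = -19310/2921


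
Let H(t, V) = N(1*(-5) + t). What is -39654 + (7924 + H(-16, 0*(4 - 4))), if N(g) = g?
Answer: -31751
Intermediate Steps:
H(t, V) = -5 + t (H(t, V) = 1*(-5) + t = -5 + t)
-39654 + (7924 + H(-16, 0*(4 - 4))) = -39654 + (7924 + (-5 - 16)) = -39654 + (7924 - 21) = -39654 + 7903 = -31751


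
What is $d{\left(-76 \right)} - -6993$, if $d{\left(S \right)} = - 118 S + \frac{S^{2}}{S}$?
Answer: $15885$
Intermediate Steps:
$d{\left(S \right)} = - 117 S$ ($d{\left(S \right)} = - 118 S + S = - 117 S$)
$d{\left(-76 \right)} - -6993 = \left(-117\right) \left(-76\right) - -6993 = 8892 + 6993 = 15885$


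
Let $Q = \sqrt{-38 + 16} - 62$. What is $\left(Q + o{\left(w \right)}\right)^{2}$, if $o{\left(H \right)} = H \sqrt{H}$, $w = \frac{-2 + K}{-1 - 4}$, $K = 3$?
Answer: $\frac{\left(1550 + i \sqrt{5} - 25 i \sqrt{22}\right)^{2}}{625} \approx 3822.8 - 570.52 i$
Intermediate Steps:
$Q = -62 + i \sqrt{22}$ ($Q = \sqrt{-22} - 62 = i \sqrt{22} - 62 = -62 + i \sqrt{22} \approx -62.0 + 4.6904 i$)
$w = - \frac{1}{5}$ ($w = \frac{-2 + 3}{-1 - 4} = 1 \frac{1}{-5} = 1 \left(- \frac{1}{5}\right) = - \frac{1}{5} \approx -0.2$)
$o{\left(H \right)} = H^{\frac{3}{2}}$
$\left(Q + o{\left(w \right)}\right)^{2} = \left(\left(-62 + i \sqrt{22}\right) + \left(- \frac{1}{5}\right)^{\frac{3}{2}}\right)^{2} = \left(\left(-62 + i \sqrt{22}\right) - \frac{i \sqrt{5}}{25}\right)^{2} = \left(-62 + i \sqrt{22} - \frac{i \sqrt{5}}{25}\right)^{2}$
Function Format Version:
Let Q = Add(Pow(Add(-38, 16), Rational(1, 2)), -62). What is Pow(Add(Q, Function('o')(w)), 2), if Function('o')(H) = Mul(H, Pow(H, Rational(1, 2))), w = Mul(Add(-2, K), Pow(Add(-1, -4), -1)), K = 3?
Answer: Mul(Rational(1, 625), Pow(Add(1550, Mul(I, Pow(5, Rational(1, 2))), Mul(-25, I, Pow(22, Rational(1, 2)))), 2)) ≈ Add(3822.8, Mul(-570.52, I))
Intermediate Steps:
Q = Add(-62, Mul(I, Pow(22, Rational(1, 2)))) (Q = Add(Pow(-22, Rational(1, 2)), -62) = Add(Mul(I, Pow(22, Rational(1, 2))), -62) = Add(-62, Mul(I, Pow(22, Rational(1, 2)))) ≈ Add(-62.000, Mul(4.6904, I)))
w = Rational(-1, 5) (w = Mul(Add(-2, 3), Pow(Add(-1, -4), -1)) = Mul(1, Pow(-5, -1)) = Mul(1, Rational(-1, 5)) = Rational(-1, 5) ≈ -0.20000)
Function('o')(H) = Pow(H, Rational(3, 2))
Pow(Add(Q, Function('o')(w)), 2) = Pow(Add(Add(-62, Mul(I, Pow(22, Rational(1, 2)))), Pow(Rational(-1, 5), Rational(3, 2))), 2) = Pow(Add(Add(-62, Mul(I, Pow(22, Rational(1, 2)))), Mul(Rational(-1, 25), I, Pow(5, Rational(1, 2)))), 2) = Pow(Add(-62, Mul(I, Pow(22, Rational(1, 2))), Mul(Rational(-1, 25), I, Pow(5, Rational(1, 2)))), 2)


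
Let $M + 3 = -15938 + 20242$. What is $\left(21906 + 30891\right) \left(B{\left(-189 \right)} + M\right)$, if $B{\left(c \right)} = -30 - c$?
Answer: $235474620$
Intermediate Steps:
$M = 4301$ ($M = -3 + \left(-15938 + 20242\right) = -3 + 4304 = 4301$)
$\left(21906 + 30891\right) \left(B{\left(-189 \right)} + M\right) = \left(21906 + 30891\right) \left(\left(-30 - -189\right) + 4301\right) = 52797 \left(\left(-30 + 189\right) + 4301\right) = 52797 \left(159 + 4301\right) = 52797 \cdot 4460 = 235474620$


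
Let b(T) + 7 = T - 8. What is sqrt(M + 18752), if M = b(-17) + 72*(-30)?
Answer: 12*sqrt(115) ≈ 128.69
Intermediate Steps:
b(T) = -15 + T (b(T) = -7 + (T - 8) = -7 + (-8 + T) = -15 + T)
M = -2192 (M = (-15 - 17) + 72*(-30) = -32 - 2160 = -2192)
sqrt(M + 18752) = sqrt(-2192 + 18752) = sqrt(16560) = 12*sqrt(115)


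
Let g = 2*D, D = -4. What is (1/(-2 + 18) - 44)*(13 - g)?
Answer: -14763/16 ≈ -922.69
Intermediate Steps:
g = -8 (g = 2*(-4) = -8)
(1/(-2 + 18) - 44)*(13 - g) = (1/(-2 + 18) - 44)*(13 - 1*(-8)) = (1/16 - 44)*(13 + 8) = (1/16 - 44)*21 = -703/16*21 = -14763/16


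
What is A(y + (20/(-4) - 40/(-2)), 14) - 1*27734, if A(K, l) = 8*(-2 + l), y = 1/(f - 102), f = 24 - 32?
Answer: -27638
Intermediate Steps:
f = -8
y = -1/110 (y = 1/(-8 - 102) = 1/(-110) = -1/110 ≈ -0.0090909)
A(K, l) = -16 + 8*l
A(y + (20/(-4) - 40/(-2)), 14) - 1*27734 = (-16 + 8*14) - 1*27734 = (-16 + 112) - 27734 = 96 - 27734 = -27638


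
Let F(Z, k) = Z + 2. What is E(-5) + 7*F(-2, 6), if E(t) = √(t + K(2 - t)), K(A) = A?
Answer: √2 ≈ 1.4142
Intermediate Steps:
F(Z, k) = 2 + Z
E(t) = √2 (E(t) = √(t + (2 - t)) = √2)
E(-5) + 7*F(-2, 6) = √2 + 7*(2 - 2) = √2 + 7*0 = √2 + 0 = √2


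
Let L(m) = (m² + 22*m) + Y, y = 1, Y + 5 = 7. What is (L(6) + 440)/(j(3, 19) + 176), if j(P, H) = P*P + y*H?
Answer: 305/102 ≈ 2.9902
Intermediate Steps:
Y = 2 (Y = -5 + 7 = 2)
j(P, H) = H + P² (j(P, H) = P*P + 1*H = P² + H = H + P²)
L(m) = 2 + m² + 22*m (L(m) = (m² + 22*m) + 2 = 2 + m² + 22*m)
(L(6) + 440)/(j(3, 19) + 176) = ((2 + 6² + 22*6) + 440)/((19 + 3²) + 176) = ((2 + 36 + 132) + 440)/((19 + 9) + 176) = (170 + 440)/(28 + 176) = 610/204 = 610*(1/204) = 305/102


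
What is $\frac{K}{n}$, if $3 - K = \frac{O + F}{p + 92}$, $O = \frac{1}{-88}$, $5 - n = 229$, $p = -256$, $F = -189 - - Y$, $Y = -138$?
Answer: $- \frac{14519}{3232768} \approx -0.0044912$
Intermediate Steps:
$F = -327$ ($F = -189 - \left(-1\right) \left(-138\right) = -189 - 138 = -327$)
$n = -224$ ($n = 5 - 229 = -224$)
$O = - \frac{1}{88} \approx -0.011364$
$K = \frac{14519}{14432}$ ($K = 3 - \frac{- \frac{1}{88} - 327}{-256 + 92} = 3 - - \frac{28777}{88 \left(-164\right)} = 3 - \left(- \frac{28777}{88}\right) \left(- \frac{1}{164}\right) = 3 - \frac{28777}{14432} = \frac{14519}{14432} \approx 1.006$)
$\frac{K}{n} = \frac{14519}{14432 \left(-224\right)} = \frac{14519}{14432} \left(- \frac{1}{224}\right) = - \frac{14519}{3232768}$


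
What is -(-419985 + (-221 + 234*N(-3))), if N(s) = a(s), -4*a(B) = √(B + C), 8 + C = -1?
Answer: 420206 + 117*I*√3 ≈ 4.2021e+5 + 202.65*I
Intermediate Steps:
C = -9 (C = -8 - 1 = -9)
a(B) = -√(-9 + B)/4 (a(B) = -√(B - 9)/4 = -√(-9 + B)/4)
N(s) = -√(-9 + s)/4
-(-419985 + (-221 + 234*N(-3))) = -(-419985 + (-221 + 234*(-√(-9 - 3)/4))) = -(-419985 + (-221 + 234*(-I*√3/2))) = -(-419985 + (-221 - 117*I*√3)) = -(-420206 - 117*I*√3) = 420206 + 117*I*√3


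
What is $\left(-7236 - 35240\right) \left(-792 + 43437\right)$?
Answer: $-1811389020$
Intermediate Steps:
$\left(-7236 - 35240\right) \left(-792 + 43437\right) = \left(-42476\right) 42645 = -1811389020$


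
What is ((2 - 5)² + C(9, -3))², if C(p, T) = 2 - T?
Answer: 196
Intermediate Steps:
((2 - 5)² + C(9, -3))² = ((2 - 5)² + (2 - 1*(-3)))² = ((-3)² + (2 + 3))² = (9 + 5)² = 14² = 196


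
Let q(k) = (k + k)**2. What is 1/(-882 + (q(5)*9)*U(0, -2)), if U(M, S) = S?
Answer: -1/2682 ≈ -0.00037286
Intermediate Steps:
q(k) = 4*k**2 (q(k) = (2*k)**2 = 4*k**2)
1/(-882 + (q(5)*9)*U(0, -2)) = 1/(-882 + ((4*5**2)*9)*(-2)) = 1/(-882 + ((4*25)*9)*(-2)) = 1/(-882 + (100*9)*(-2)) = 1/(-882 + 900*(-2)) = 1/(-882 - 1800) = 1/(-2682) = -1/2682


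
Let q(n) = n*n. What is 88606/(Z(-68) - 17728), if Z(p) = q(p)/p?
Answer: -44303/8898 ≈ -4.9790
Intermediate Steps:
q(n) = n²
Z(p) = p (Z(p) = p²/p = p)
88606/(Z(-68) - 17728) = 88606/(-68 - 17728) = 88606/(-17796) = 88606*(-1/17796) = -44303/8898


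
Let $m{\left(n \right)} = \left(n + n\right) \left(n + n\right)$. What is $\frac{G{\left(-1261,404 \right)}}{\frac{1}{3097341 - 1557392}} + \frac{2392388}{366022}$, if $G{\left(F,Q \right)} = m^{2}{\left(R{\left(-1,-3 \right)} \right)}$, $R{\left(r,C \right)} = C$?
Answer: $\frac{365248579141138}{183011} \approx 1.9958 \cdot 10^{9}$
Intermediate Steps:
$m{\left(n \right)} = 4 n^{2}$ ($m{\left(n \right)} = 2 n 2 n = 4 n^{2}$)
$G{\left(F,Q \right)} = 1296$ ($G{\left(F,Q \right)} = \left(4 \left(-3\right)^{2}\right)^{2} = \left(4 \cdot 9\right)^{2} = 36^{2} = 1296$)
$\frac{G{\left(-1261,404 \right)}}{\frac{1}{3097341 - 1557392}} + \frac{2392388}{366022} = \frac{1296}{\frac{1}{3097341 - 1557392}} + \frac{2392388}{366022} = \frac{1296}{\frac{1}{1539949}} + 2392388 \cdot \frac{1}{366022} = 1296 \frac{1}{\frac{1}{1539949}} + \frac{1196194}{183011} = 1296 \cdot 1539949 + \frac{1196194}{183011} = 1995773904 + \frac{1196194}{183011} = \frac{365248579141138}{183011}$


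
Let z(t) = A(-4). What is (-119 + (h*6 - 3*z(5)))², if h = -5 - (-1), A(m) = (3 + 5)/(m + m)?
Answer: 19600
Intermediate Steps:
A(m) = 4/m (A(m) = 8/((2*m)) = 8*(1/(2*m)) = 4/m)
z(t) = -1 (z(t) = 4/(-4) = 4*(-¼) = -1)
h = -4 (h = -5 - 1*(-1) = -5 + 1 = -4)
(-119 + (h*6 - 3*z(5)))² = (-119 + (-4*6 - 3*(-1)))² = (-119 + (-24 + 3))² = (-119 - 21)² = (-140)² = 19600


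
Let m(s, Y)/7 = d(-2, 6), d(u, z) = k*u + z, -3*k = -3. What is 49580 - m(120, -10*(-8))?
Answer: 49552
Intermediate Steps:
k = 1 (k = -⅓*(-3) = 1)
d(u, z) = u + z (d(u, z) = 1*u + z = u + z)
m(s, Y) = 28 (m(s, Y) = 7*(-2 + 6) = 7*4 = 28)
49580 - m(120, -10*(-8)) = 49580 - 1*28 = 49580 - 28 = 49552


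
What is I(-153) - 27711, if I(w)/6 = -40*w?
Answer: 9009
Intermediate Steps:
I(w) = -240*w (I(w) = 6*(-40*w) = -240*w)
I(-153) - 27711 = -240*(-153) - 27711 = 36720 - 27711 = 9009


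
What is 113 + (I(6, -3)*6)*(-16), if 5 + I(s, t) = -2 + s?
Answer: 209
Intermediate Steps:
I(s, t) = -7 + s (I(s, t) = -5 + (-2 + s) = -7 + s)
113 + (I(6, -3)*6)*(-16) = 113 + ((-7 + 6)*6)*(-16) = 113 - 1*6*(-16) = 113 - 6*(-16) = 113 + 96 = 209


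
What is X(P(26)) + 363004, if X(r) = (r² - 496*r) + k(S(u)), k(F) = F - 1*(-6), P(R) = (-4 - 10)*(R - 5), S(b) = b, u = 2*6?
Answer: 595282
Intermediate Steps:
u = 12
P(R) = 70 - 14*R (P(R) = -14*(-5 + R) = 70 - 14*R)
k(F) = 6 + F (k(F) = F + 6 = 6 + F)
X(r) = 18 + r² - 496*r (X(r) = (r² - 496*r) + (6 + 12) = (r² - 496*r) + 18 = 18 + r² - 496*r)
X(P(26)) + 363004 = (18 + (70 - 14*26)² - 496*(70 - 14*26)) + 363004 = (18 + (70 - 364)² - 496*(70 - 364)) + 363004 = (18 + (-294)² - 496*(-294)) + 363004 = (18 + 86436 + 145824) + 363004 = 232278 + 363004 = 595282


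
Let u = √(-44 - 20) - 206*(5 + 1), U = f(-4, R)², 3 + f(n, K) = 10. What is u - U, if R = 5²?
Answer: -1285 + 8*I ≈ -1285.0 + 8.0*I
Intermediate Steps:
R = 25
f(n, K) = 7 (f(n, K) = -3 + 10 = 7)
U = 49 (U = 7² = 49)
u = -1236 + 8*I (u = √(-64) - 206*6 = 8*I - 103*12 = 8*I - 1236 = -1236 + 8*I ≈ -1236.0 + 8.0*I)
u - U = (-1236 + 8*I) - 1*49 = (-1236 + 8*I) - 49 = -1285 + 8*I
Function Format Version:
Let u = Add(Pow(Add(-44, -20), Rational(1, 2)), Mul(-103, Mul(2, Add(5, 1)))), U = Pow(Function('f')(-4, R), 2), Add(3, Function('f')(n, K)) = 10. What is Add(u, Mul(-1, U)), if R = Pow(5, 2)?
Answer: Add(-1285, Mul(8, I)) ≈ Add(-1285.0, Mul(8.0000, I))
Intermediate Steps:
R = 25
Function('f')(n, K) = 7 (Function('f')(n, K) = Add(-3, 10) = 7)
U = 49 (U = Pow(7, 2) = 49)
u = Add(-1236, Mul(8, I)) (u = Add(Pow(-64, Rational(1, 2)), Mul(-103, Mul(2, 6))) = Add(Mul(8, I), Mul(-103, 12)) = Add(Mul(8, I), -1236) = Add(-1236, Mul(8, I)) ≈ Add(-1236.0, Mul(8.0000, I)))
Add(u, Mul(-1, U)) = Add(Add(-1236, Mul(8, I)), Mul(-1, 49)) = Add(Add(-1236, Mul(8, I)), -49) = Add(-1285, Mul(8, I))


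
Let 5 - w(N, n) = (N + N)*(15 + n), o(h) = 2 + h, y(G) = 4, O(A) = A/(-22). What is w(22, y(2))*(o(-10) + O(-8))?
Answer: 69804/11 ≈ 6345.8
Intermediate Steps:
O(A) = -A/22 (O(A) = A*(-1/22) = -A/22)
w(N, n) = 5 - 2*N*(15 + n) (w(N, n) = 5 - (N + N)*(15 + n) = 5 - 2*N*(15 + n))
w(22, y(2))*(o(-10) + O(-8)) = (5 - 30*22 - 2*22*4)*((2 - 10) - 1/22*(-8)) = (5 - 660 - 176)*(-8 + 4/11) = -831*(-84/11) = 69804/11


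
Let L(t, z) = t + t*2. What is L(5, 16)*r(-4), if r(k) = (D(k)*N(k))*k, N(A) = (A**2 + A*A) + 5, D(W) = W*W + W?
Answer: -26640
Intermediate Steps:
L(t, z) = 3*t (L(t, z) = t + 2*t = 3*t)
D(W) = W + W**2 (D(W) = W**2 + W = W + W**2)
N(A) = 5 + 2*A**2 (N(A) = (A**2 + A**2) + 5 = 2*A**2 + 5 = 5 + 2*A**2)
r(k) = k**2*(1 + k)*(5 + 2*k**2) (r(k) = ((k*(1 + k))*(5 + 2*k**2))*k = (k*(1 + k)*(5 + 2*k**2))*k = k**2*(1 + k)*(5 + 2*k**2))
L(5, 16)*r(-4) = (3*5)*((-4)**2*(1 - 4)*(5 + 2*(-4)**2)) = 15*(16*(-3)*(5 + 2*16)) = 15*(16*(-3)*(5 + 32)) = 15*(16*(-3)*37) = 15*(-1776) = -26640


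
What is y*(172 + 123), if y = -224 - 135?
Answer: -105905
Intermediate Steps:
y = -359
y*(172 + 123) = -359*(172 + 123) = -359*295 = -105905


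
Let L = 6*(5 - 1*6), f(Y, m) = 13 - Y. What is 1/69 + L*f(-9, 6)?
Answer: -9107/69 ≈ -131.99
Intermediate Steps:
L = -6 (L = 6*(5 - 6) = 6*(-1) = -6)
1/69 + L*f(-9, 6) = 1/69 - 6*(13 - 1*(-9)) = 1/69 - 6*(13 + 9) = 1/69 - 6*22 = 1/69 - 132 = -9107/69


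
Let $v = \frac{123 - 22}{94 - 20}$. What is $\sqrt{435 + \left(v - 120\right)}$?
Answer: $\frac{\sqrt{1732414}}{74} \approx 17.787$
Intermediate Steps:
$v = \frac{101}{74} \approx 1.3649$
$\sqrt{435 + \left(v - 120\right)} = \sqrt{435 + \left(\frac{101}{74} - 120\right)} = \sqrt{435 - \frac{8779}{74}} = \sqrt{\frac{23411}{74}} = \frac{\sqrt{1732414}}{74}$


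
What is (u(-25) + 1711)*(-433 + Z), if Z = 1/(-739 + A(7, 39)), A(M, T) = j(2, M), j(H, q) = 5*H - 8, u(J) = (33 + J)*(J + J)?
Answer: -418368942/737 ≈ -5.6767e+5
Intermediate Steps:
u(J) = 2*J*(33 + J) (u(J) = (33 + J)*(2*J) = 2*J*(33 + J))
j(H, q) = -8 + 5*H
A(M, T) = 2 (A(M, T) = -8 + 5*2 = -8 + 10 = 2)
Z = -1/737 (Z = 1/(-739 + 2) = 1/(-737) = -1/737 ≈ -0.0013569)
(u(-25) + 1711)*(-433 + Z) = (2*(-25)*(33 - 25) + 1711)*(-433 - 1/737) = (2*(-25)*8 + 1711)*(-319122/737) = (-400 + 1711)*(-319122/737) = 1311*(-319122/737) = -418368942/737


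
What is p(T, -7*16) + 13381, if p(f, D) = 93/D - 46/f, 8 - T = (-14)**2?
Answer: 70434501/5264 ≈ 13380.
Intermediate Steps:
T = -188 (T = 8 - 1*(-14)**2 = 8 - 1*196 = 8 - 196 = -188)
p(f, D) = -46/f + 93/D
p(T, -7*16) + 13381 = (-46/(-188) + 93/((-7*16))) + 13381 = (-46*(-1/188) + 93/(-112)) + 13381 = (23/94 + 93*(-1/112)) + 13381 = (23/94 - 93/112) + 13381 = -3083/5264 + 13381 = 70434501/5264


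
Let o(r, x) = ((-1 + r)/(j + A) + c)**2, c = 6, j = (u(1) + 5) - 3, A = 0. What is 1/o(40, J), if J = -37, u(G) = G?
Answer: 1/361 ≈ 0.0027701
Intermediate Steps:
j = 3 (j = (1 + 5) - 3 = 6 - 3 = 3)
o(r, x) = (17/3 + r/3)**2 (o(r, x) = ((-1 + r)/(3 + 0) + 6)**2 = ((-1 + r)/3 + 6)**2 = ((-1 + r)*(1/3) + 6)**2 = ((-1/3 + r/3) + 6)**2 = (17/3 + r/3)**2)
1/o(40, J) = 1/((17 + 40)**2/9) = 1/((1/9)*57**2) = 1/((1/9)*3249) = 1/361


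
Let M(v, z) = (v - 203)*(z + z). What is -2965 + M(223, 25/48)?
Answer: -17665/6 ≈ -2944.2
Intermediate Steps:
M(v, z) = 2*z*(-203 + v) (M(v, z) = (-203 + v)*(2*z) = 2*z*(-203 + v))
-2965 + M(223, 25/48) = -2965 + 2*(25/48)*(-203 + 223) = -2965 + 2*(25*(1/48))*20 = -2965 + 2*(25/48)*20 = -2965 + 125/6 = -17665/6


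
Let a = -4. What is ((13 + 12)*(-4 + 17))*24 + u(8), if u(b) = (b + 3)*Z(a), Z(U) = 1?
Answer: 7811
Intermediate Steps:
u(b) = 3 + b (u(b) = (b + 3)*1 = (3 + b)*1 = 3 + b)
((13 + 12)*(-4 + 17))*24 + u(8) = ((13 + 12)*(-4 + 17))*24 + (3 + 8) = (25*13)*24 + 11 = 325*24 + 11 = 7800 + 11 = 7811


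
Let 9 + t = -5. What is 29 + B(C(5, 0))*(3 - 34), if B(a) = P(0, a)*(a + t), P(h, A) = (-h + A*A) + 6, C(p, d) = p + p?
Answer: 13173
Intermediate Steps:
C(p, d) = 2*p
P(h, A) = 6 + A² - h (P(h, A) = (-h + A²) + 6 = (A² - h) + 6 = 6 + A² - h)
t = -14 (t = -9 - 5 = -14)
B(a) = (-14 + a)*(6 + a²) (B(a) = (6 + a² - 1*0)*(a - 14) = (6 + a² + 0)*(-14 + a) = (6 + a²)*(-14 + a) = (-14 + a)*(6 + a²))
29 + B(C(5, 0))*(3 - 34) = 29 + ((-14 + 2*5)*(6 + (2*5)²))*(3 - 34) = 29 + ((-14 + 10)*(6 + 10²))*(-31) = 29 - 4*(6 + 100)*(-31) = 29 - 4*106*(-31) = 29 - 424*(-31) = 29 + 13144 = 13173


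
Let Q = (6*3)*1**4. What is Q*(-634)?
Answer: -11412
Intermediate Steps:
Q = 18 (Q = 18*1 = 18)
Q*(-634) = 18*(-634) = -11412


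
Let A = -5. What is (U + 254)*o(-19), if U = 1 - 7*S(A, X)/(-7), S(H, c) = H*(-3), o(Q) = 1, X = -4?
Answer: 270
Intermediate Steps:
S(H, c) = -3*H
U = 16 (U = 1 - 7*(-3*(-5))/(-7) = 1 - 105*(-1)/7 = 1 - 7*(-15/7) = 1 + 15 = 16)
(U + 254)*o(-19) = (16 + 254)*1 = 270*1 = 270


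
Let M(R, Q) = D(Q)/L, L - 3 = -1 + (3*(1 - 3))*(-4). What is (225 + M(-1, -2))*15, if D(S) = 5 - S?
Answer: 87855/26 ≈ 3379.0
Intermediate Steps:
L = 26 (L = 3 + (-1 + (3*(1 - 3))*(-4)) = 3 + (-1 + (3*(-2))*(-4)) = 3 + (-1 - 6*(-4)) = 3 + (-1 + 24) = 3 + 23 = 26)
M(R, Q) = 5/26 - Q/26 (M(R, Q) = (5 - Q)/26 = (5 - Q)*(1/26) = 5/26 - Q/26)
(225 + M(-1, -2))*15 = (225 + (5/26 - 1/26*(-2)))*15 = (225 + (5/26 + 1/13))*15 = (225 + 7/26)*15 = (5857/26)*15 = 87855/26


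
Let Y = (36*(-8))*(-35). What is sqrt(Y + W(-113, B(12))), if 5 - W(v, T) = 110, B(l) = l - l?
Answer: 5*sqrt(399) ≈ 99.875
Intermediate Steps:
B(l) = 0
W(v, T) = -105 (W(v, T) = 5 - 1*110 = 5 - 110 = -105)
Y = 10080 (Y = -288*(-35) = 10080)
sqrt(Y + W(-113, B(12))) = sqrt(10080 - 105) = sqrt(9975) = 5*sqrt(399)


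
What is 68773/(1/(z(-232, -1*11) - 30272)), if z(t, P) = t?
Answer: -2097851592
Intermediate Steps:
68773/(1/(z(-232, -1*11) - 30272)) = 68773/(1/(-232 - 30272)) = 68773/(1/(-30504)) = 68773/(-1/30504) = 68773*(-30504) = -2097851592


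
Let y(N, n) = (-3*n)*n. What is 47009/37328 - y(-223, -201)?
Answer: 4524312593/37328 ≈ 1.2120e+5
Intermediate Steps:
y(N, n) = -3*n²
47009/37328 - y(-223, -201) = 47009/37328 - (-3)*(-201)² = 47009*(1/37328) - (-3)*40401 = 47009/37328 - 1*(-121203) = 47009/37328 + 121203 = 4524312593/37328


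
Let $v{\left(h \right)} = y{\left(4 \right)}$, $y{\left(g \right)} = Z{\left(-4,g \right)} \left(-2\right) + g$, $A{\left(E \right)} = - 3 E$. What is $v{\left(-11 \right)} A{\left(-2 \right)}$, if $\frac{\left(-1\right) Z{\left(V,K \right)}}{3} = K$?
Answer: $168$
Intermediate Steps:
$Z{\left(V,K \right)} = - 3 K$
$y{\left(g \right)} = 7 g$ ($y{\left(g \right)} = - 3 g \left(-2\right) + g = 6 g + g = 7 g$)
$v{\left(h \right)} = 28$ ($v{\left(h \right)} = 7 \cdot 4 = 28$)
$v{\left(-11 \right)} A{\left(-2 \right)} = 28 \left(\left(-3\right) \left(-2\right)\right) = 28 \cdot 6 = 168$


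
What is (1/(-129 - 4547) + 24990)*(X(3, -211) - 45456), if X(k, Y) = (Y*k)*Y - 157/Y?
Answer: 1086193741643713/493318 ≈ 2.2018e+9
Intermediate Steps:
X(k, Y) = -157/Y + k*Y² (X(k, Y) = k*Y² - 157/Y = -157/Y + k*Y²)
(1/(-129 - 4547) + 24990)*(X(3, -211) - 45456) = (1/(-129 - 4547) + 24990)*((-157 + 3*(-211)³)/(-211) - 45456) = (1/(-4676) + 24990)*(-(-157 + 3*(-9393931))/211 - 45456) = (-1/4676 + 24990)*(-(-157 - 28181793)/211 - 45456) = 116853239*(-1/211*(-28181950) - 45456)/4676 = 116853239*(28181950/211 - 45456)/4676 = (116853239/4676)*(18590734/211) = 1086193741643713/493318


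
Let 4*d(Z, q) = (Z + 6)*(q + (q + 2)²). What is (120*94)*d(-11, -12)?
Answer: -1240800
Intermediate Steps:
d(Z, q) = (6 + Z)*(q + (2 + q)²)/4 (d(Z, q) = ((Z + 6)*(q + (q + 2)²))/4 = ((6 + Z)*(q + (2 + q)²))/4 = (6 + Z)*(q + (2 + q)²)/4)
(120*94)*d(-11, -12) = (120*94)*((3/2)*(-12) + 3*(2 - 12)²/2 + (¼)*(-11)*(-12) + (¼)*(-11)*(2 - 12)²) = 11280*(-18 + (3/2)*(-10)² + 33 + (¼)*(-11)*(-10)²) = 11280*(-18 + (3/2)*100 + 33 + (¼)*(-11)*100) = 11280*(-18 + 150 + 33 - 275) = 11280*(-110) = -1240800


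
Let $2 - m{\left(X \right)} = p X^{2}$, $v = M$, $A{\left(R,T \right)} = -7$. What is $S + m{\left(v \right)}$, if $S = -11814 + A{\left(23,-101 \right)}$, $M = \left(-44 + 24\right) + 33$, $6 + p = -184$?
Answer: $20291$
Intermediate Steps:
$p = -190$ ($p = -6 - 184 = -190$)
$M = 13$ ($M = -20 + 33 = 13$)
$v = 13$
$S = -11821$ ($S = -11814 - 7 = -11821$)
$m{\left(X \right)} = 2 + 190 X^{2}$ ($m{\left(X \right)} = 2 - - 190 X^{2} = 2 + 190 X^{2}$)
$S + m{\left(v \right)} = -11821 + \left(2 + 190 \cdot 13^{2}\right) = -11821 + \left(2 + 190 \cdot 169\right) = -11821 + \left(2 + 32110\right) = -11821 + 32112 = 20291$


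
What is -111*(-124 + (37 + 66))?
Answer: 2331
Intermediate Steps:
-111*(-124 + (37 + 66)) = -111*(-124 + 103) = -111*(-21) = 2331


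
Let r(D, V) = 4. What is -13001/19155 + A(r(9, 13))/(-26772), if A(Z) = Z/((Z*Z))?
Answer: -464090081/683756880 ≈ -0.67874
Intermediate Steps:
A(Z) = 1/Z (A(Z) = Z/(Z²) = Z/Z² = 1/Z)
-13001/19155 + A(r(9, 13))/(-26772) = -13001/19155 + 1/(4*(-26772)) = -13001*1/19155 + (¼)*(-1/26772) = -13001/19155 - 1/107088 = -464090081/683756880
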